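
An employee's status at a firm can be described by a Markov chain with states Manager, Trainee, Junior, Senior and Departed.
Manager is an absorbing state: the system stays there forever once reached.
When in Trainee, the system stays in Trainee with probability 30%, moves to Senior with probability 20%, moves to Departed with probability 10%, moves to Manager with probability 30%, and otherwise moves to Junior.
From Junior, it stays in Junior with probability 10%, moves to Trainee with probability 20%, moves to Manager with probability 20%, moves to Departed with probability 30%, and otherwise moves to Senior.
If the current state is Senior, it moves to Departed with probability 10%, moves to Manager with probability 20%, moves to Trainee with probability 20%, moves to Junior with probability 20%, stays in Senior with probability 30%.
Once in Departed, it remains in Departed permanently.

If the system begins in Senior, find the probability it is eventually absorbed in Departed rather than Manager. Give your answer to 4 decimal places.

0.3732

Let h(s) be the probability of absorption at Departed starting from transient state s. Then h(Departed) = 1 and h(Manager) = 0. By first-step analysis:
h(Trainee) = 0.3·0 + 0.3·h(Trainee) + 0.1·h(Junior) + 0.2·h(Senior) + 0.1·1
h(Junior) = 0.2·0 + 0.2·h(Trainee) + 0.1·h(Junior) + 0.2·h(Senior) + 0.3·1
h(Senior) = 0.2·0 + 0.2·h(Trainee) + 0.2·h(Junior) + 0.3·h(Senior) + 0.1·1
Solving: h(Trainee) = 0.3191, h(Junior) = 0.4872, h(Senior) = 0.3732.
Starting from Senior, the probability is 0.3732.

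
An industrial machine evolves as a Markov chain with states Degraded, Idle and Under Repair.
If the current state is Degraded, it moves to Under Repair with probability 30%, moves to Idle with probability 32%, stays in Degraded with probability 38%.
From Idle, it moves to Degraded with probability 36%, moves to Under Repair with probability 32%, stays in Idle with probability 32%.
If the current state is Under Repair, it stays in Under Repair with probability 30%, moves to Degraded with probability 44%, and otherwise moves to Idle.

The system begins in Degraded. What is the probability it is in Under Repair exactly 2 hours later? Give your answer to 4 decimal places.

0.3064

Sum over the intermediate state after 1 hour:
P = P(Degraded→Degraded)·P(Degraded→Under Repair) + P(Degraded→Idle)·P(Idle→Under Repair) + P(Degraded→Under Repair)·P(Under Repair→Under Repair)
  = 0.38×0.3 + 0.32×0.32 + 0.3×0.3
  = 0.1140 + 0.1024 + 0.0900 = 0.3064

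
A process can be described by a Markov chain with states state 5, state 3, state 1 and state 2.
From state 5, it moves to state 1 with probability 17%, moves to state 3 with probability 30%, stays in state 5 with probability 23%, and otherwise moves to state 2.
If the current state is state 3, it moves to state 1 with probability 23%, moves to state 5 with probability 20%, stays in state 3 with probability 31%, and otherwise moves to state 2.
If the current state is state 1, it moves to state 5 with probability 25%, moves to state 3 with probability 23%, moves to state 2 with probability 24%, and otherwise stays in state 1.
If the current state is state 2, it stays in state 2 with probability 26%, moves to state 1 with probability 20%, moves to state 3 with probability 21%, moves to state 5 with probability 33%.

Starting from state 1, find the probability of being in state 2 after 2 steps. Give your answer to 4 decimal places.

Propagate the distribution vector 2 steps from state 1.
After 0 steps: (0.0000, 0.0000, 1.0000, 0.0000)
After 1 step: (0.2500, 0.2300, 0.2800, 0.2400)
After 2 steps: (0.2527, 0.2611, 0.2218, 0.2644)
P(in state 2 after 2 steps) = 0.2644

0.2644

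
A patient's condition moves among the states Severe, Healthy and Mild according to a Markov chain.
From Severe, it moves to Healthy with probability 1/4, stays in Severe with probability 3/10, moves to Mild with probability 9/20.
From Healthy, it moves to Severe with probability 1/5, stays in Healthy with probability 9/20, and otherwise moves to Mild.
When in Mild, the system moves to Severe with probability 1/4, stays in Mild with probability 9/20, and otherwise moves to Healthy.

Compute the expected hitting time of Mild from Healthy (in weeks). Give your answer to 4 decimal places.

2.6866

Let t(s) be the expected number of weeks to first reach Mild from state s, with t(Mild) = 0. Conditioning on the first week:
t(Severe) = 1 + 0.3·t(Severe) + 0.25·t(Healthy)
t(Healthy) = 1 + 0.2·t(Severe) + 0.45·t(Healthy)
Solving: t(Severe) = 2.3881, t(Healthy) = 2.6866.
Expected weeks from Healthy to Mild: 2.6866.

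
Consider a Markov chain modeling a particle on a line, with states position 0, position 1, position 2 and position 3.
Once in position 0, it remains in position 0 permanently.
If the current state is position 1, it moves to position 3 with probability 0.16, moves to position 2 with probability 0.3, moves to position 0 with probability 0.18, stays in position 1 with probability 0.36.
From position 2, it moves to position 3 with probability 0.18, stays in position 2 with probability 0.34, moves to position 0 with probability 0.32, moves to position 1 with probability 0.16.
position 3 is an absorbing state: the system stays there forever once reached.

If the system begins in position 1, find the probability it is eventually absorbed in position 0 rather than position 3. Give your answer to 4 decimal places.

Let h(s) be the probability of absorption at position 0 starting from transient state s. Then h(position 0) = 1 and h(position 3) = 0. By first-step analysis:
h(position 1) = 0.18·1 + 0.36·h(position 1) + 0.3·h(position 2) + 0.16·0
h(position 2) = 0.32·1 + 0.16·h(position 1) + 0.34·h(position 2) + 0.18·0
Solving: h(position 1) = 0.5737, h(position 2) = 0.6239.
Starting from position 1, the probability is 0.5737.

0.5737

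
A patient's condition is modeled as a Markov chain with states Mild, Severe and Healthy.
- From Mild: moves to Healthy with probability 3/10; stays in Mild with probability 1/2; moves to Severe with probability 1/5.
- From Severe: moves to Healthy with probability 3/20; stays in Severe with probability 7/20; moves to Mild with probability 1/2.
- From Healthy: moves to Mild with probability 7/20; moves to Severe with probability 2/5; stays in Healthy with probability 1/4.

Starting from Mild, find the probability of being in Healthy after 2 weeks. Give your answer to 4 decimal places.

0.2550

Sum over the intermediate state after 1 week:
P = P(Mild→Mild)·P(Mild→Healthy) + P(Mild→Severe)·P(Severe→Healthy) + P(Mild→Healthy)·P(Healthy→Healthy)
  = 0.5×0.3 + 0.2×0.15 + 0.3×0.25
  = 0.1500 + 0.0300 + 0.0750 = 0.2550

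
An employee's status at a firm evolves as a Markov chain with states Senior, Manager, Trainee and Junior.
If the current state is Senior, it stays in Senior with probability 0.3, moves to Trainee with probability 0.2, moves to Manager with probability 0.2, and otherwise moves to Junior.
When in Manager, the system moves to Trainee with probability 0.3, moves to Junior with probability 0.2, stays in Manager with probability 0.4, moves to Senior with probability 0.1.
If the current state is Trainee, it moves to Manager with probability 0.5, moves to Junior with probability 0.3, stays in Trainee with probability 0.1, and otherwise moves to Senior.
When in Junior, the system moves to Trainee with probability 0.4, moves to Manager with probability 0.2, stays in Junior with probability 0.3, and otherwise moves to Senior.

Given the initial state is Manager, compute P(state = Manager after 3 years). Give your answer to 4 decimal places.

0.3490

Propagate the distribution vector 3 years from Manager.
After 0 years: (0.0000, 1.0000, 0.0000, 0.0000)
After 1 year: (0.1000, 0.4000, 0.3000, 0.2000)
After 2 years: (0.1200, 0.3700, 0.2500, 0.2600)
After 3 years: (0.1240, 0.3490, 0.2640, 0.2630)
P(in Manager after 3 years) = 0.3490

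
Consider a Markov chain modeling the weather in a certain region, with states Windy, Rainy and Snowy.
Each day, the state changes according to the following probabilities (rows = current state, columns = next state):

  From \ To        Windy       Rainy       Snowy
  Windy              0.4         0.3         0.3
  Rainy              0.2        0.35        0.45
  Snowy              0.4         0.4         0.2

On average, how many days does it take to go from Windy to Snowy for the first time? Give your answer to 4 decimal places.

2.8788

Let t(s) be the expected number of days to first reach Snowy from state s, with t(Snowy) = 0. Conditioning on the first day:
t(Windy) = 1 + 0.4·t(Windy) + 0.3·t(Rainy)
t(Rainy) = 1 + 0.2·t(Windy) + 0.35·t(Rainy)
Solving: t(Windy) = 2.8788, t(Rainy) = 2.4242.
Expected days from Windy to Snowy: 2.8788.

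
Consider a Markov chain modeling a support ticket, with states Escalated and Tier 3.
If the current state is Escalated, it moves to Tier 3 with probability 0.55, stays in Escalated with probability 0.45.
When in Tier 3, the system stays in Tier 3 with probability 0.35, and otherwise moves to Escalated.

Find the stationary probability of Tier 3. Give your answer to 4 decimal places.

Let the stationary distribution be π with π = πP and π_1 + π_2 = 1.
π_1 = 0.45·π_1 + 0.65·π_2
Solving with the normalization constraint gives π = (0.5417, 0.4583).
So the stationary probability of Tier 3 is 0.4583.

0.4583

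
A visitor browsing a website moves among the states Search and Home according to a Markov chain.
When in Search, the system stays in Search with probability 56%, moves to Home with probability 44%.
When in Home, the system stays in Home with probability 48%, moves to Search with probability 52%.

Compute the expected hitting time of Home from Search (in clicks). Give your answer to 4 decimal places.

Let t(s) be the expected number of clicks to first reach Home from state s, with t(Home) = 0. Conditioning on the first click:
t(Search) = 1 + 0.56·t(Search)
Solving: t(Search) = 2.2727.
Expected clicks from Search to Home: 2.2727.

2.2727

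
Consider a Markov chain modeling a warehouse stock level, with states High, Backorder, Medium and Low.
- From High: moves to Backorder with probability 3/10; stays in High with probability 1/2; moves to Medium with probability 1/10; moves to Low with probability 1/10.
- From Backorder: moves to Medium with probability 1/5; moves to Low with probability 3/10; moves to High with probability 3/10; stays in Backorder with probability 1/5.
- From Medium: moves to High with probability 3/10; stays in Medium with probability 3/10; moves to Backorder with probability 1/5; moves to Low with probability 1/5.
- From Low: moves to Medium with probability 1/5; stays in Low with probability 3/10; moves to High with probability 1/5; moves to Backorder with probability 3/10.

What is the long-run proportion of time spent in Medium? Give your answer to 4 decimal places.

0.1835

Let the stationary distribution be π with π = πP and π_1 + π_2 + π_3 + π_4 = 1.
π_1 = 0.5·π_1 + 0.3·π_2 + 0.3·π_3 + 0.2·π_4
π_2 = 0.3·π_1 + 0.2·π_2 + 0.2·π_3 + 0.3·π_4
π_3 = 0.1·π_1 + 0.2·π_2 + 0.3·π_3 + 0.2·π_4
Solving with the normalization constraint gives π = (0.3485, 0.2560, 0.1835, 0.2119).
So the stationary probability of Medium is 0.1835.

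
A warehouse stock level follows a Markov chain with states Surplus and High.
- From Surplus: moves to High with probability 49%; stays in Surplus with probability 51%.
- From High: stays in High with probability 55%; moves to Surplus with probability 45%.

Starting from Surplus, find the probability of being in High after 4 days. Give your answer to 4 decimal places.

0.5213

Propagate the distribution vector 4 days from Surplus.
After 0 days: (1.0000, 0.0000)
After 1 day: (0.5100, 0.4900)
After 2 days: (0.4806, 0.5194)
After 3 days: (0.4788, 0.5212)
After 4 days: (0.4787, 0.5213)
P(in High after 4 days) = 0.5213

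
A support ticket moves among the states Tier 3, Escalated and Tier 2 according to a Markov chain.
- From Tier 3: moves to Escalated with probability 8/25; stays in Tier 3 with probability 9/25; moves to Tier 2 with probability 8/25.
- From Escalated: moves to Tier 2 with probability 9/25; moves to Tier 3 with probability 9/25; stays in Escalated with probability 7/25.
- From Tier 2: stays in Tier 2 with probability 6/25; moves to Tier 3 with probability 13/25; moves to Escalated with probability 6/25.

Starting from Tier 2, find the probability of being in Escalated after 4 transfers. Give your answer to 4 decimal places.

0.2841

Propagate the distribution vector 4 transfers from Tier 2.
After 0 transfers: (0.0000, 0.0000, 1.0000)
After 1 transfer: (0.5200, 0.2400, 0.2400)
After 2 transfers: (0.3984, 0.2912, 0.3104)
After 3 transfers: (0.4097, 0.2835, 0.3068)
After 4 transfers: (0.4091, 0.2841, 0.3068)
P(in Escalated after 4 transfers) = 0.2841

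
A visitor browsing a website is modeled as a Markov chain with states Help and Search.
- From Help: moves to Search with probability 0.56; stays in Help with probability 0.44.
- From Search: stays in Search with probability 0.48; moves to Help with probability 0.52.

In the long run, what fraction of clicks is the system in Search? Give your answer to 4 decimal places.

0.5185

Let the stationary distribution be π with π = πP and π_1 + π_2 = 1.
π_1 = 0.44·π_1 + 0.52·π_2
Solving with the normalization constraint gives π = (0.4815, 0.5185).
So the stationary probability of Search is 0.5185.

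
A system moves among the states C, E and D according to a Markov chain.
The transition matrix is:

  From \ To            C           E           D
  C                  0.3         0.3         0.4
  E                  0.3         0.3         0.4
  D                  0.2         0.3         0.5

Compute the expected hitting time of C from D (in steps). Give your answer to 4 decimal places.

Let t(s) be the expected number of steps to first reach C from state s, with t(C) = 0. Conditioning on the first step:
t(E) = 1 + 0.3·t(E) + 0.4·t(D)
t(D) = 1 + 0.3·t(E) + 0.5·t(D)
Solving: t(E) = 3.9130, t(D) = 4.3478.
Expected steps from D to C: 4.3478.

4.3478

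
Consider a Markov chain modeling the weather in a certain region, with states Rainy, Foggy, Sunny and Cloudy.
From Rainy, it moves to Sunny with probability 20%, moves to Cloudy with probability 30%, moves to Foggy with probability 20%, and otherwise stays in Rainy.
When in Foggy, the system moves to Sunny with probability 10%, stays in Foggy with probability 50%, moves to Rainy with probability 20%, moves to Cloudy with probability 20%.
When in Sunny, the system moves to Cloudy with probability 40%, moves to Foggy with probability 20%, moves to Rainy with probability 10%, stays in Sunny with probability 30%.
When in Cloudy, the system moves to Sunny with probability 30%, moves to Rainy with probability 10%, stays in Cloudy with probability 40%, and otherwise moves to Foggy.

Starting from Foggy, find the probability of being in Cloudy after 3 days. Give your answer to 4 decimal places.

0.3110

Propagate the distribution vector 3 days from Foggy.
After 0 days: (0.0000, 1.0000, 0.0000, 0.0000)
After 1 day: (0.2000, 0.5000, 0.1000, 0.2000)
After 2 days: (0.1900, 0.3500, 0.1800, 0.2800)
After 3 days: (0.1730, 0.3050, 0.2110, 0.3110)
P(in Cloudy after 3 days) = 0.3110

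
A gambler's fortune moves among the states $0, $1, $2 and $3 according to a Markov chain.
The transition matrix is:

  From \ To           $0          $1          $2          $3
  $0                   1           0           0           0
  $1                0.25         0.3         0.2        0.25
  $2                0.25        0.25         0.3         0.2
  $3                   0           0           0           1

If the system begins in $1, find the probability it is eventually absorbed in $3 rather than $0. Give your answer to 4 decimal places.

0.4886

Let h(s) be the probability of absorption at $3 starting from transient state s. Then h($3) = 1 and h($0) = 0. By first-step analysis:
h($1) = 0.25·0 + 0.3·h($1) + 0.2·h($2) + 0.25·1
h($2) = 0.25·0 + 0.25·h($1) + 0.3·h($2) + 0.2·1
Solving: h($1) = 0.4886, h($2) = 0.4602.
Starting from $1, the probability is 0.4886.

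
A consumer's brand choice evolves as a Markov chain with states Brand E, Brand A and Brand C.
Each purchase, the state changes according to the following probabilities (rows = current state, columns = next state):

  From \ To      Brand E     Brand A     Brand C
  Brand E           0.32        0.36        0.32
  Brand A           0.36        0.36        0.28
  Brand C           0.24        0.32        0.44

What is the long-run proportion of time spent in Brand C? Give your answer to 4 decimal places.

Let the stationary distribution be π with π = πP and π_1 + π_2 + π_3 = 1.
π_1 = 0.32·π_1 + 0.36·π_2 + 0.24·π_3
π_2 = 0.36·π_1 + 0.36·π_2 + 0.32·π_3
Solving with the normalization constraint gives π = (0.3060, 0.3461, 0.3479).
So the stationary probability of Brand C is 0.3479.

0.3479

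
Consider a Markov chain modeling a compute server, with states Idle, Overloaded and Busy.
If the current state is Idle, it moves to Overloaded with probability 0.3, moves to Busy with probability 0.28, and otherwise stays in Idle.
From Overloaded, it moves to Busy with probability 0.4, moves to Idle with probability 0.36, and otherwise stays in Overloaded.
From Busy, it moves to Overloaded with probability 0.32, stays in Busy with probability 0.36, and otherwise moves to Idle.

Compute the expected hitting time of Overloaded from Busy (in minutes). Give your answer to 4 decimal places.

Let t(s) be the expected number of minutes to first reach Overloaded from state s, with t(Overloaded) = 0. Conditioning on the first minute:
t(Idle) = 1 + 0.42·t(Idle) + 0.28·t(Busy)
t(Busy) = 1 + 0.32·t(Idle) + 0.36·t(Busy)
Solving: t(Idle) = 3.2670, t(Busy) = 3.1960.
Expected minutes from Busy to Overloaded: 3.1960.

3.1960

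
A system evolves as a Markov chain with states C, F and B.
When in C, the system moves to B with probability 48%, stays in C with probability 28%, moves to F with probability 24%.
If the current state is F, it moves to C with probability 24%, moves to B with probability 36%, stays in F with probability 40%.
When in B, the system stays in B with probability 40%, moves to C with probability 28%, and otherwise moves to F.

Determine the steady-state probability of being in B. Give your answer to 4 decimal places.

Let the stationary distribution be π with π = πP and π_1 + π_2 + π_3 = 1.
π_1 = 0.28·π_1 + 0.24·π_2 + 0.28·π_3
π_2 = 0.24·π_1 + 0.4·π_2 + 0.32·π_3
Solving with the normalization constraint gives π = (0.2670, 0.3246, 0.4084).
So the stationary probability of B is 0.4084.

0.4084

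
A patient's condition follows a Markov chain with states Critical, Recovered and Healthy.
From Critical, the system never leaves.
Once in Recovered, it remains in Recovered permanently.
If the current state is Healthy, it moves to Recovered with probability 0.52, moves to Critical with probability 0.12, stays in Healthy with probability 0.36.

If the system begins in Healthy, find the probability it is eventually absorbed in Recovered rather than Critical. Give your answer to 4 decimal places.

Let h(s) be the probability of absorption at Recovered starting from transient state s. Then h(Recovered) = 1 and h(Critical) = 0. By first-step analysis:
h(Healthy) = 0.12·0 + 0.52·1 + 0.36·h(Healthy)
Solving: h(Healthy) = 0.8125.
Starting from Healthy, the probability is 0.8125.

0.8125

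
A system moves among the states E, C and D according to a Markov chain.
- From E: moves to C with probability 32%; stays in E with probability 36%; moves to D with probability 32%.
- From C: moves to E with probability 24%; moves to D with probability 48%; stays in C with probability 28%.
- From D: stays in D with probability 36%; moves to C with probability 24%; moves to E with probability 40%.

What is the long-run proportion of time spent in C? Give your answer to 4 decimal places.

Let the stationary distribution be π with π = πP and π_1 + π_2 + π_3 = 1.
π_1 = 0.36·π_1 + 0.24·π_2 + 0.4·π_3
π_2 = 0.32·π_1 + 0.28·π_2 + 0.24·π_3
Solving with the normalization constraint gives π = (0.3418, 0.2785, 0.3797).
So the stationary probability of C is 0.2785.

0.2785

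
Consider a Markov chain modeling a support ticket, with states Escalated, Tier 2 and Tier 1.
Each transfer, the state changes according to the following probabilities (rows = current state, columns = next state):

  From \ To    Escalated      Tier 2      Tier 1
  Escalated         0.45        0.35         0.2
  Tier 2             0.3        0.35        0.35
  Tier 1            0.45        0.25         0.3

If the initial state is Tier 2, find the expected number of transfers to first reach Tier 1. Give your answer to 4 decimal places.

3.3663

Let t(s) be the expected number of transfers to first reach Tier 1 from state s, with t(Tier 1) = 0. Conditioning on the first transfer:
t(Escalated) = 1 + 0.45·t(Escalated) + 0.35·t(Tier 2)
t(Tier 2) = 1 + 0.3·t(Escalated) + 0.35·t(Tier 2)
Solving: t(Escalated) = 3.9604, t(Tier 2) = 3.3663.
Expected transfers from Tier 2 to Tier 1: 3.3663.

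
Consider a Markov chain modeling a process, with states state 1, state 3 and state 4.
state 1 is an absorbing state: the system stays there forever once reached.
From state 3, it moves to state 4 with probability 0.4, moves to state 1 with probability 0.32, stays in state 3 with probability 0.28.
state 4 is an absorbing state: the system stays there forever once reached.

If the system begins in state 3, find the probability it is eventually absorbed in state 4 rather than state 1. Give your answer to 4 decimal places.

0.5556

Let h(s) be the probability of absorption at state 4 starting from transient state s. Then h(state 4) = 1 and h(state 1) = 0. By first-step analysis:
h(state 3) = 0.32·0 + 0.28·h(state 3) + 0.4·1
Solving: h(state 3) = 0.5556.
Starting from state 3, the probability is 0.5556.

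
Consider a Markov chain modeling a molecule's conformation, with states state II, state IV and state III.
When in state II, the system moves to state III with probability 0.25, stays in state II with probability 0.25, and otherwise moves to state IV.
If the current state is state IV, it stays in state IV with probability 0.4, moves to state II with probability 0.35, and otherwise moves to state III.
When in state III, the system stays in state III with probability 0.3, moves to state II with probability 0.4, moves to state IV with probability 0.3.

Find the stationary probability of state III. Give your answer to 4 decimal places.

Let the stationary distribution be π with π = πP and π_1 + π_2 + π_3 = 1.
π_1 = 0.25·π_1 + 0.35·π_2 + 0.4·π_3
π_2 = 0.5·π_1 + 0.4·π_2 + 0.3·π_3
Solving with the normalization constraint gives π = (0.3301, 0.4067, 0.2632).
So the stationary probability of state III is 0.2632.

0.2632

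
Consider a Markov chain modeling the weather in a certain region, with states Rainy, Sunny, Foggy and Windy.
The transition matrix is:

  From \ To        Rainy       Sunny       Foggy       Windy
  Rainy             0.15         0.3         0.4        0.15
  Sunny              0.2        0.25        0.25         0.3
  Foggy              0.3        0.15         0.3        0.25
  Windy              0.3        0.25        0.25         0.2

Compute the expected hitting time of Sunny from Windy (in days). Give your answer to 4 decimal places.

Let t(s) be the expected number of days to first reach Sunny from state s, with t(Sunny) = 0. Conditioning on the first day:
t(Rainy) = 1 + 0.15·t(Rainy) + 0.4·t(Foggy) + 0.15·t(Windy)
t(Foggy) = 1 + 0.3·t(Rainy) + 0.3·t(Foggy) + 0.25·t(Windy)
t(Windy) = 1 + 0.3·t(Rainy) + 0.25·t(Foggy) + 0.2·t(Windy)
Solving: t(Rainy) = 4.1712, t(Foggy) = 4.7516, t(Windy) = 4.2991.
Expected days from Windy to Sunny: 4.2991.

4.2991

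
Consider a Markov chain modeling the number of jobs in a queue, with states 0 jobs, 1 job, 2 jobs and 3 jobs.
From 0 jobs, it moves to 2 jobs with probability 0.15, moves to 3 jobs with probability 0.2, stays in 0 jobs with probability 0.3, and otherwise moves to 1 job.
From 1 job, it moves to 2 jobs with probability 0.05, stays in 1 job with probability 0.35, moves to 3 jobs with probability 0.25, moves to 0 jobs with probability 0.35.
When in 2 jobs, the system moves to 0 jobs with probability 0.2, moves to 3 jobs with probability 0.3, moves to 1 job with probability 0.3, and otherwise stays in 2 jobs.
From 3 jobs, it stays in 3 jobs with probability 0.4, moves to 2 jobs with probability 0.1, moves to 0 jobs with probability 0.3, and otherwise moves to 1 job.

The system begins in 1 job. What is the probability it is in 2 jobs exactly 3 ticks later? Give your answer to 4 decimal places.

0.1106

Propagate the distribution vector 3 ticks from 1 job.
After 0 ticks: (0.0000, 1.0000, 0.0000, 0.0000)
After 1 tick: (0.3500, 0.3500, 0.0500, 0.2500)
After 2 ticks: (0.3125, 0.3100, 0.1050, 0.2725)
After 3 ticks: (0.3050, 0.3039, 0.1106, 0.2805)
P(in 2 jobs after 3 ticks) = 0.1106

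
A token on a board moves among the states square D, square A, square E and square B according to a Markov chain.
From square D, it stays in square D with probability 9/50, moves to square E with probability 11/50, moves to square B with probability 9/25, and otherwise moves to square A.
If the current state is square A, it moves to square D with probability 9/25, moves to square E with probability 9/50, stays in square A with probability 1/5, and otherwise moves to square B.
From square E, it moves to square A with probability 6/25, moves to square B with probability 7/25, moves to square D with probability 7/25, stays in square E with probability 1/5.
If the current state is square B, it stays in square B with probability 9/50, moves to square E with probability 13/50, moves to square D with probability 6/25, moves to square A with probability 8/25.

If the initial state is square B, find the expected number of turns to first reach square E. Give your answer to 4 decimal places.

Let t(s) be the expected number of turns to first reach square E from state s, with t(square E) = 0. Conditioning on the first turn:
t(square D) = 1 + 0.18·t(square D) + 0.24·t(square A) + 0.36·t(square B)
t(square A) = 1 + 0.36·t(square D) + 0.2·t(square A) + 0.26·t(square B)
t(square B) = 1 + 0.24·t(square D) + 0.32·t(square A) + 0.18·t(square B)
Solving: t(square D) = 4.5199, t(square A) = 4.7073, t(square B) = 4.3794.
Expected turns from square B to square E: 4.3794.

4.3794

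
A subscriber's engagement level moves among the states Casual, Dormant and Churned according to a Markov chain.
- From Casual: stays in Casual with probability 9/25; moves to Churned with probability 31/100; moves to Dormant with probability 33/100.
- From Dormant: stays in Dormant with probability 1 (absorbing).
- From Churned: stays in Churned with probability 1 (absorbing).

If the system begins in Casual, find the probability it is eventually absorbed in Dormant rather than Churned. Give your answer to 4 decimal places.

Let h(s) be the probability of absorption at Dormant starting from transient state s. Then h(Dormant) = 1 and h(Churned) = 0. By first-step analysis:
h(Casual) = 0.36·h(Casual) + 0.33·1 + 0.31·0
Solving: h(Casual) = 0.5156.
Starting from Casual, the probability is 0.5156.

0.5156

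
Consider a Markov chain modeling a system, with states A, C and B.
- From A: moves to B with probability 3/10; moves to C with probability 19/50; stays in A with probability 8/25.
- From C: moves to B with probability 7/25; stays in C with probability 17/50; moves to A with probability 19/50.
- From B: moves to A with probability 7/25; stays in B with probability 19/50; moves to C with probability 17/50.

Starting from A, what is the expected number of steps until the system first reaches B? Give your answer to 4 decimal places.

3.4166

Let t(s) be the expected number of steps to first reach B from state s, with t(B) = 0. Conditioning on the first step:
t(A) = 1 + 0.32·t(A) + 0.38·t(C)
t(C) = 1 + 0.38·t(A) + 0.34·t(C)
Solving: t(A) = 3.4166, t(C) = 3.4823.
Expected steps from A to B: 3.4166.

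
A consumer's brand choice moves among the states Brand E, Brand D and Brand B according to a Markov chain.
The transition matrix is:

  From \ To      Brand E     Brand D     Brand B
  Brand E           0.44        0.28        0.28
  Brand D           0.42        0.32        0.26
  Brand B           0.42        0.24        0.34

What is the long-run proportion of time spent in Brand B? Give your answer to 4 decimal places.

Let the stationary distribution be π with π = πP and π_1 + π_2 + π_3 = 1.
π_1 = 0.44·π_1 + 0.42·π_2 + 0.42·π_3
π_2 = 0.28·π_1 + 0.32·π_2 + 0.24·π_3
Solving with the normalization constraint gives π = (0.4286, 0.2795, 0.2919).
So the stationary probability of Brand B is 0.2919.

0.2919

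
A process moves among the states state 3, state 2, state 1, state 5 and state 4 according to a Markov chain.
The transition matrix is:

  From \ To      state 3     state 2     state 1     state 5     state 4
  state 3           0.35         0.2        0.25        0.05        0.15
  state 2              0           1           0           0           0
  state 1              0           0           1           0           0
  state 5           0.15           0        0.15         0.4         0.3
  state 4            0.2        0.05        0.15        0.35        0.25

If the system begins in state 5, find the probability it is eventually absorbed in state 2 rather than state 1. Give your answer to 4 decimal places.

0.2391

Let h(s) be the probability of absorption at state 2 starting from transient state s. Then h(state 2) = 1 and h(state 1) = 0. By first-step analysis:
h(state 3) = 0.35·h(state 3) + 0.2·1 + 0.25·0 + 0.05·h(state 5) + 0.15·h(state 4)
h(state 5) = 0.15·h(state 3) + 0.15·0 + 0.4·h(state 5) + 0.3·h(state 4)
h(state 4) = 0.2·h(state 3) + 0.05·1 + 0.15·0 + 0.35·h(state 5) + 0.25·h(state 4)
Solving: h(state 3) = 0.3913, h(state 5) = 0.2391, h(state 4) = 0.2826.
Starting from state 5, the probability is 0.2391.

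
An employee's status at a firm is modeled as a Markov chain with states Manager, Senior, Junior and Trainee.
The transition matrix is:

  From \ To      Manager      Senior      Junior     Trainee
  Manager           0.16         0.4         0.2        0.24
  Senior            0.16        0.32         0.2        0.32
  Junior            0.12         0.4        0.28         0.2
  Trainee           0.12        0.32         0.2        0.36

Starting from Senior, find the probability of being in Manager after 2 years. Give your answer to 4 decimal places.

Propagate the distribution vector 2 years from Senior.
After 0 years: (0.0000, 1.0000, 0.0000, 0.0000)
After 1 year: (0.1600, 0.3200, 0.2000, 0.3200)
After 2 years: (0.1392, 0.3488, 0.2160, 0.2960)
P(in Manager after 2 years) = 0.1392

0.1392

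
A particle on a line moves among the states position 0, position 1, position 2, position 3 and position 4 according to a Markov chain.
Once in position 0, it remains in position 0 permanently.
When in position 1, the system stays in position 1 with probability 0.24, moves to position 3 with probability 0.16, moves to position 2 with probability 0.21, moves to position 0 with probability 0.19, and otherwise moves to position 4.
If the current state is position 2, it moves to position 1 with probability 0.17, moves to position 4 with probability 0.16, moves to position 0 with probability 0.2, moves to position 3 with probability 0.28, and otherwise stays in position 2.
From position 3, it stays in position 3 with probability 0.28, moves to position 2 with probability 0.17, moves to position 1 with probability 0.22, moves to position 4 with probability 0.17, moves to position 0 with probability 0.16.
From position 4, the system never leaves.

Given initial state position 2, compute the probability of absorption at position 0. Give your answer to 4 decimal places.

Let h(s) be the probability of absorption at position 0 starting from transient state s. Then h(position 0) = 1 and h(position 4) = 0. By first-step analysis:
h(position 1) = 0.19·1 + 0.24·h(position 1) + 0.21·h(position 2) + 0.16·h(position 3) + 0.2·0
h(position 2) = 0.2·1 + 0.17·h(position 1) + 0.19·h(position 2) + 0.28·h(position 3) + 0.16·0
h(position 3) = 0.16·1 + 0.22·h(position 1) + 0.17·h(position 2) + 0.28·h(position 3) + 0.17·0
Solving: h(position 1) = 0.4998, h(position 2) = 0.5242, h(position 3) = 0.4987.
Starting from position 2, the probability is 0.5242.

0.5242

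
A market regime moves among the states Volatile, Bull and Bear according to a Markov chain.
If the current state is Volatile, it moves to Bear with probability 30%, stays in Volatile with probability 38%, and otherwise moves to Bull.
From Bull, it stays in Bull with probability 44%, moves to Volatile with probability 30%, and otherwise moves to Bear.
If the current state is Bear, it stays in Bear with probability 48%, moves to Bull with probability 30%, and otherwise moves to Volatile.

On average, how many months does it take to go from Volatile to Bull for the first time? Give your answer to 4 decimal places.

Let t(s) be the expected number of months to first reach Bull from state s, with t(Bull) = 0. Conditioning on the first month:
t(Volatile) = 1 + 0.38·t(Volatile) + 0.3·t(Bear)
t(Bear) = 1 + 0.22·t(Volatile) + 0.48·t(Bear)
Solving: t(Volatile) = 3.1981, t(Bear) = 3.2761.
Expected months from Volatile to Bull: 3.1981.

3.1981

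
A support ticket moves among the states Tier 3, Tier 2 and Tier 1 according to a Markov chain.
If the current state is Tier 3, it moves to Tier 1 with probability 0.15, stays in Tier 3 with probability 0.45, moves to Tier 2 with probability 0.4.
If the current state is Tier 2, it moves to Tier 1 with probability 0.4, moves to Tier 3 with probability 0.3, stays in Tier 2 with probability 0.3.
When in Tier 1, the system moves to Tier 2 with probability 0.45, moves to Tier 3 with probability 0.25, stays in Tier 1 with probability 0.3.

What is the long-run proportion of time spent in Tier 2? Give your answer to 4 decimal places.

0.3767

Let the stationary distribution be π with π = πP and π_1 + π_2 + π_3 = 1.
π_1 = 0.45·π_1 + 0.3·π_2 + 0.25·π_3
π_2 = 0.4·π_1 + 0.3·π_2 + 0.45·π_3
Solving with the normalization constraint gives π = (0.3360, 0.3767, 0.2873).
So the stationary probability of Tier 2 is 0.3767.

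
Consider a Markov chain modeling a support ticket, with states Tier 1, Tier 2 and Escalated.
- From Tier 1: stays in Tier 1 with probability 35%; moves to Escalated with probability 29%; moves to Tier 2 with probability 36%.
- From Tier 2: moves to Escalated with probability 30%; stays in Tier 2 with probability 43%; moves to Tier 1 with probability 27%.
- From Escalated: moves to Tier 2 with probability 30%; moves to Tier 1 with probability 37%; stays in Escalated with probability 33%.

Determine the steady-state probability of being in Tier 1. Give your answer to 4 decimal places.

0.3267

Let the stationary distribution be π with π = πP and π_1 + π_2 + π_3 = 1.
π_1 = 0.35·π_1 + 0.27·π_2 + 0.37·π_3
π_2 = 0.36·π_1 + 0.43·π_2 + 0.3·π_3
Solving with the normalization constraint gives π = (0.3267, 0.3674, 0.3059).
So the stationary probability of Tier 1 is 0.3267.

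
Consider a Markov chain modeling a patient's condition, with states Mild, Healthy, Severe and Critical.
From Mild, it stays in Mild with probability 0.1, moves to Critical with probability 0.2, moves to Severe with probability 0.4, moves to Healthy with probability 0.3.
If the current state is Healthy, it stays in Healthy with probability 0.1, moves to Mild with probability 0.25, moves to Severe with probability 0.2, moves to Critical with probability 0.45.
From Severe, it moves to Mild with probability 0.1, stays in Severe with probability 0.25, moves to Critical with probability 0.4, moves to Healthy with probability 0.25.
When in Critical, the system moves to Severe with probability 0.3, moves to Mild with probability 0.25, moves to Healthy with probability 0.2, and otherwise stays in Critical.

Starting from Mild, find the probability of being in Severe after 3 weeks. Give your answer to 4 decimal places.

0.2845

Propagate the distribution vector 3 weeks from Mild.
After 0 weeks: (1.0000, 0.0000, 0.0000, 0.0000)
After 1 week: (0.1000, 0.3000, 0.4000, 0.2000)
After 2 weeks: (0.1750, 0.2000, 0.2600, 0.3650)
After 3 weeks: (0.1848, 0.2105, 0.2845, 0.3203)
P(in Severe after 3 weeks) = 0.2845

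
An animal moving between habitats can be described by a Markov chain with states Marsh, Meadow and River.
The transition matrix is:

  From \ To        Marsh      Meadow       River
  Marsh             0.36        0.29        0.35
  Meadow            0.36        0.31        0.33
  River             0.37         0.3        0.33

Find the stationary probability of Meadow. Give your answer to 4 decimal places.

Let the stationary distribution be π with π = πP and π_1 + π_2 + π_3 = 1.
π_1 = 0.36·π_1 + 0.36·π_2 + 0.37·π_3
π_2 = 0.29·π_1 + 0.31·π_2 + 0.3·π_3
Solving with the normalization constraint gives π = (0.3634, 0.2994, 0.3373).
So the stationary probability of Meadow is 0.2994.

0.2994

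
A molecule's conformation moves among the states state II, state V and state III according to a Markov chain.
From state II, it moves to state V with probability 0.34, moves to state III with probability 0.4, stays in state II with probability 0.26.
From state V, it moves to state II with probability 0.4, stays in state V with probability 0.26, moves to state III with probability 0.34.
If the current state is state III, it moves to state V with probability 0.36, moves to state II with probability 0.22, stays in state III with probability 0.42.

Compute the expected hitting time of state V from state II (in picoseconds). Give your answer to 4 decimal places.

2.8722

Let t(s) be the expected number of picoseconds to first reach state V from state s, with t(state V) = 0. Conditioning on the first picosecond:
t(state II) = 1 + 0.26·t(state II) + 0.4·t(state III)
t(state III) = 1 + 0.22·t(state II) + 0.42·t(state III)
Solving: t(state II) = 2.8722, t(state III) = 2.8136.
Expected picoseconds from state II to state V: 2.8722.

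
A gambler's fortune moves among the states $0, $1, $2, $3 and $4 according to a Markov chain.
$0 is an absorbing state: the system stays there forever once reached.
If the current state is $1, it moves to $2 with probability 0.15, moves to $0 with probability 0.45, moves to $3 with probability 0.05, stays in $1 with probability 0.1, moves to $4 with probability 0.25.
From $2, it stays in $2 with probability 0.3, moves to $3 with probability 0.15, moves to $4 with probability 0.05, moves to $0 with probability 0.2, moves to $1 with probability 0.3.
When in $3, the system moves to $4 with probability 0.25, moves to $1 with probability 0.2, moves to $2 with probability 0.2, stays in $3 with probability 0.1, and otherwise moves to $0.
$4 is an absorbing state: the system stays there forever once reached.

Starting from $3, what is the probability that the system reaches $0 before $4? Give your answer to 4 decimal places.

0.5737

Let h(s) be the probability of absorption at $0 starting from transient state s. Then h($0) = 1 and h($4) = 0. By first-step analysis:
h($1) = 0.45·1 + 0.1·h($1) + 0.15·h($2) + 0.05·h($3) + 0.25·0
h($2) = 0.2·1 + 0.3·h($1) + 0.3·h($2) + 0.15·h($3) + 0.05·0
h($3) = 0.25·1 + 0.2·h($1) + 0.2·h($2) + 0.1·h($3) + 0.25·0
Solving: h($1) = 0.6461, h($2) = 0.6856, h($3) = 0.5737.
Starting from $3, the probability is 0.5737.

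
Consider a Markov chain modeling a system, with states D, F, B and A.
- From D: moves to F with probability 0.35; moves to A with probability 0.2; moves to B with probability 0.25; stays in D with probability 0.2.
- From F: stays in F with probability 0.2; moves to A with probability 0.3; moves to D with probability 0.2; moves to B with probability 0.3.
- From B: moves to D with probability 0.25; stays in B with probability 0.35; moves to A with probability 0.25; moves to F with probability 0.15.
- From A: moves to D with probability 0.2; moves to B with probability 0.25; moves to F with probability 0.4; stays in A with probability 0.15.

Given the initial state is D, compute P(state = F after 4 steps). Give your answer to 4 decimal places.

Propagate the distribution vector 4 steps from D.
After 0 steps: (1.0000, 0.0000, 0.0000, 0.0000)
After 1 step: (0.2000, 0.3500, 0.2500, 0.2000)
After 2 steps: (0.2125, 0.2575, 0.2925, 0.2375)
After 3 steps: (0.2146, 0.2648, 0.2921, 0.2285)
After 4 steps: (0.2146, 0.2633, 0.2925, 0.2297)
P(in F after 4 steps) = 0.2633

0.2633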